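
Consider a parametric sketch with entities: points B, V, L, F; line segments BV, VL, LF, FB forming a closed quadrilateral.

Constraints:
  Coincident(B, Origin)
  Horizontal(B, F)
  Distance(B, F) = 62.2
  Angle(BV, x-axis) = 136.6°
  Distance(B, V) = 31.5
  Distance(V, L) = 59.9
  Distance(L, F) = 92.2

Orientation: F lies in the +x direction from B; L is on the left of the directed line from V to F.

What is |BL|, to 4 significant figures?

73.99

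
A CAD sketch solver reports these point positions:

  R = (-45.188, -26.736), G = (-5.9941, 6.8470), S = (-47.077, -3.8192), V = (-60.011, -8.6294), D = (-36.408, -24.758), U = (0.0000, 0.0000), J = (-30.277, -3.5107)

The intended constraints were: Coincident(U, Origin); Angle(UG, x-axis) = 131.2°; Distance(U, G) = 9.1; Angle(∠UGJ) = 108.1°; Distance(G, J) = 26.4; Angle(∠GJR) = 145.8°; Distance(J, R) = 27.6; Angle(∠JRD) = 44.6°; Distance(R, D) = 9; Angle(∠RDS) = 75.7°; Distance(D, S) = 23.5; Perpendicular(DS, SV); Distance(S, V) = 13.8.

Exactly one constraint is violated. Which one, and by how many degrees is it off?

Perpendicular(DS, SV) — off by 6.60°.

U = (0.00, 0.00) ✓; UG at 131.2° ✓; |UG| = 9.100 ✓; ∠UGJ = 108.1° ✓; |GJ| = 26.40 ✓; ∠GJR = 145.8° ✓; |JR| = 27.60 ✓; ∠JRD = 44.60° ✓; |RD| = 9.000 ✓; ∠RDS = 75.70° ✓; |DS| = 23.50 ✓; ∠(DS, SV) = 83.40° ✗; |SV| = 13.80 ✓.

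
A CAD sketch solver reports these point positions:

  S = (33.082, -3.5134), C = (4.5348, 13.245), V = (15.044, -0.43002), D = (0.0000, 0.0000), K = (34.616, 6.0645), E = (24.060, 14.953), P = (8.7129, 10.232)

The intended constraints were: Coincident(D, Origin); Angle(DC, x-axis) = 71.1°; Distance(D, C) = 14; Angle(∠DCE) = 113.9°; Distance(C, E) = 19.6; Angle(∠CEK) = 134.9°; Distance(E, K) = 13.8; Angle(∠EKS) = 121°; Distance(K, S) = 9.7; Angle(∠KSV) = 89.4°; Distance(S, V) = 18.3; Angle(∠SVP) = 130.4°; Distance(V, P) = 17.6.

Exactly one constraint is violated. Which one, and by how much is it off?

Distance(V, P) = 17.6 — off by 5.20.

D = (0.00, 0.00) ✓; DC at 71.10° ✓; |DC| = 14.00 ✓; ∠DCE = 113.9° ✓; |CE| = 19.60 ✓; ∠CEK = 134.9° ✓; |EK| = 13.80 ✓; ∠EKS = 121.0° ✓; |KS| = 9.700 ✓; ∠KSV = 89.40° ✓; |SV| = 18.30 ✓; ∠SVP = 130.4° ✓; |VP| = 12.40 ✗.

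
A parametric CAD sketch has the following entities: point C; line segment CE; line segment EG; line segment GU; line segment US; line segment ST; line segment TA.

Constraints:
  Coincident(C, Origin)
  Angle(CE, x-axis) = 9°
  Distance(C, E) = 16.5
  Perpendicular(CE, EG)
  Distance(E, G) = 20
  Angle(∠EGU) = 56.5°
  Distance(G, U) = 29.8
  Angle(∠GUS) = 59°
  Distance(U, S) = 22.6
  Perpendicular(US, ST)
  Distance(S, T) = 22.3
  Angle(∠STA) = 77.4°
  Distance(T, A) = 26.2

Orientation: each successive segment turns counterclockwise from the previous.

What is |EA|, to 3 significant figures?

28.4

US is perpendicular to ST, so ST runs at 73.5°; with |ST| = 22.3, T = (19.2, 17.2). ∠STA = 77.4° gives TA at 176° from the x-axis; with |TA| = 26.2, A = (-6.94, 18.9). Then |EA| = |A − E| = 28.4.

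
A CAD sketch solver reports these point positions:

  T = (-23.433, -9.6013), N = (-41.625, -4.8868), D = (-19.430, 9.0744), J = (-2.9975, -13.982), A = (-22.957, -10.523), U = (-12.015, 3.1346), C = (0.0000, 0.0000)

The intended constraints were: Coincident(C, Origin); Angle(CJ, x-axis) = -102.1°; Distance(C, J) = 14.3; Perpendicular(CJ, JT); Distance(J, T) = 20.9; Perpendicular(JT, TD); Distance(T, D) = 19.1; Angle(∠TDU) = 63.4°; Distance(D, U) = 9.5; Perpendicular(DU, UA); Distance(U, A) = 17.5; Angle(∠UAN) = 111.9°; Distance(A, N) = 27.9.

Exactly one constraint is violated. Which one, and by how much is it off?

Distance(A, N) = 27.9 — off by 8.40.

C = (0.00, 0.00) ✓; CJ at -102.1° ✓; |CJ| = 14.30 ✓; ∠(CJ, JT) = 90.00° ✓; |JT| = 20.90 ✓; ∠(JT, TD) = 90.00° ✓; |TD| = 19.10 ✓; ∠TDU = 63.40° ✓; |DU| = 9.501 ✓; ∠(DU, UA) = 90.00° ✓; |UA| = 17.50 ✓; ∠UAN = 111.9° ✓; |AN| = 19.50 ✗.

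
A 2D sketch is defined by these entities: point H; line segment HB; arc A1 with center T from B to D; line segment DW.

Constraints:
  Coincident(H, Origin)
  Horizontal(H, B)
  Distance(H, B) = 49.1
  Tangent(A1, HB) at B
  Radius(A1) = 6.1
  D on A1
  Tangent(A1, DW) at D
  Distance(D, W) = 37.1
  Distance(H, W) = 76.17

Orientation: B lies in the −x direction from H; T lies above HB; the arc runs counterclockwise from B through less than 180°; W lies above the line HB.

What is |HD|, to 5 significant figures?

45.034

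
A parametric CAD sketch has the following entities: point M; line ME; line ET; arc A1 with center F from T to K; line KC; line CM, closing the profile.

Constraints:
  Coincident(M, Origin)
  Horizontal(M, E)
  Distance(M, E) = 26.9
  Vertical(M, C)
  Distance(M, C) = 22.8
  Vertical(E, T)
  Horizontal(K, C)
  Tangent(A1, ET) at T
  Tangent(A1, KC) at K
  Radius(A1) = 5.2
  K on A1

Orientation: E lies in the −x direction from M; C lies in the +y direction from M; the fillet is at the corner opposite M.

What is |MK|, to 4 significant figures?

31.48

M is at the origin; ME is horizontal with |ME| = 26.9 and E on the −x side, so E = (-26.90, 0.000). M and C share the same x with |MC| = 22.8 and C on the +y side, so C = (0.000, 22.80). The virtual corner opposite M is at (-26.90, 22.80). Since A1 is tangent to ET there, FT ⟂ ET and the tangent condition forces FK to be normal to KC, with radius 5.2, so the center F sits 5.2 in from both sides at F = (-21.70, 17.60). That places the tangent points at T = (-26.90, 17.60) on ET and K = (-21.70, 22.80) on KC. Then |MK| = |K − M| = 31.48.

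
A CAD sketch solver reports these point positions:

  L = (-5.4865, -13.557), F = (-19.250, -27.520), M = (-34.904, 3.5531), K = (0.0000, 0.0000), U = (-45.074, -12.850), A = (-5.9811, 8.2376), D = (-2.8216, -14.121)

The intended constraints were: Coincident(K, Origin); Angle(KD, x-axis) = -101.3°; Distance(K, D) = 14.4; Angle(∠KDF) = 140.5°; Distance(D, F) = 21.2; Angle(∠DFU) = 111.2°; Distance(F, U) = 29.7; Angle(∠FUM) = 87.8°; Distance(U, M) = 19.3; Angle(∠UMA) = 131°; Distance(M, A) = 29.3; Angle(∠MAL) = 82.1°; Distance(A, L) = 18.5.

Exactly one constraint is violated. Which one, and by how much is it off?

Distance(A, L) = 18.5 — off by 3.30.

K = (0.00, 0.00) ✓; KD at -101.3° ✓; |KD| = 14.40 ✓; ∠KDF = 140.5° ✓; |DF| = 21.20 ✓; ∠DFU = 111.2° ✓; |FU| = 29.70 ✓; ∠FUM = 87.80° ✓; |UM| = 19.30 ✓; ∠UMA = 131.0° ✓; |MA| = 29.30 ✓; ∠MAL = 82.10° ✓; |AL| = 21.80 ✗.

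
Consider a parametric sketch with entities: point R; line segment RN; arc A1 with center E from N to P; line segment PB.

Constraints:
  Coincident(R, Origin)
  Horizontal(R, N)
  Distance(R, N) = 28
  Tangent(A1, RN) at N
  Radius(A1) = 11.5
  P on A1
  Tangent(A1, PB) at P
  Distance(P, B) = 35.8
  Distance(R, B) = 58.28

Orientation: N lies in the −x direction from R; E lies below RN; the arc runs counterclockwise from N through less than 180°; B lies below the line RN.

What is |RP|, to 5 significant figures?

41.640

Checks: |EP| = 11.50 ✓; ∠(EP, PB) = 90.00° ✓; |PB| = 35.80 ✓; |RB| = 58.28 ✓.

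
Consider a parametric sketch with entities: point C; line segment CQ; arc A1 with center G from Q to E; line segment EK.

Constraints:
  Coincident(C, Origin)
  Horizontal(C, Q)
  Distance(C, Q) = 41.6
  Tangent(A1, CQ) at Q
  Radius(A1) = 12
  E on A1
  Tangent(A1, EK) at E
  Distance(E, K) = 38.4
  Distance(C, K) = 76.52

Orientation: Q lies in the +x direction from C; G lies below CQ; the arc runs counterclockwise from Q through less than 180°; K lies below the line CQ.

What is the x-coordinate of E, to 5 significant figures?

32.961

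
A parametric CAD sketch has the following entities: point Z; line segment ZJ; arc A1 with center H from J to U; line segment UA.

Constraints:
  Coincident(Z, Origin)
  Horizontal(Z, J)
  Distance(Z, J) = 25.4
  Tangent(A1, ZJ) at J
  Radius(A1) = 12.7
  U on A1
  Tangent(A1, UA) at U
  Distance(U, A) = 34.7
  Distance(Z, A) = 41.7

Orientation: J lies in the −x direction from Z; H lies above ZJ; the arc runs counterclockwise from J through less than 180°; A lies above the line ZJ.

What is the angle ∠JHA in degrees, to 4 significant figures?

141.5°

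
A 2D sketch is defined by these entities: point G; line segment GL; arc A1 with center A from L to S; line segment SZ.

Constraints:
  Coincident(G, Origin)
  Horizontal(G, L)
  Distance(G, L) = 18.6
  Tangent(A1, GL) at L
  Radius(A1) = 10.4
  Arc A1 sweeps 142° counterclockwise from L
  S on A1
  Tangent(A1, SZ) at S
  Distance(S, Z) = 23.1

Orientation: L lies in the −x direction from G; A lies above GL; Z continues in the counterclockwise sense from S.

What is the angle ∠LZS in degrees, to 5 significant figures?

32.223°

On A1, L sits at bearing -90° from A; a 142° counterclockwise sweep puts S at bearing 52°, so S = A + 10.4·(cos 52°, sin 52°) = (-12.197, 18.595). Tangency of A1 to SZ means the radius AS is perpendicular to SZ, so SZ runs along (−sin 52°, cos 52°); with |SZ| = 23.1, Z = (-30.400, 32.817). Then cos ∠LZS = ZL·ZS / (|ZL||ZS|), giving 32.223°.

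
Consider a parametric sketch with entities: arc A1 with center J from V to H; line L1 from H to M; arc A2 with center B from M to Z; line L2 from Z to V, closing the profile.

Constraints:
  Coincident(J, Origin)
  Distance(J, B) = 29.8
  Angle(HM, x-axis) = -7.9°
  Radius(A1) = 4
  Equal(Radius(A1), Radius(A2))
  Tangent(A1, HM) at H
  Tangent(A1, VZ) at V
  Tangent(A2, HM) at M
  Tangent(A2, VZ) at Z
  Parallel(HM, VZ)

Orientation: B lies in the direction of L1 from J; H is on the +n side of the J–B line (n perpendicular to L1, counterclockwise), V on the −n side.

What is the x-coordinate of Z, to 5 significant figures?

28.967

Tangency of A1 to both parallel lines with radius 4.0 puts H and V at J ± 4.0·n: H = (0.54978, 3.9620), V = (-0.54978, -3.9620). Equal radii place M and Z the same way about B: M = B + 4.0·n = (30.067, -0.13381), Z = B − 4.0·n = (28.967, -8.0579). So Z.x = 28.967.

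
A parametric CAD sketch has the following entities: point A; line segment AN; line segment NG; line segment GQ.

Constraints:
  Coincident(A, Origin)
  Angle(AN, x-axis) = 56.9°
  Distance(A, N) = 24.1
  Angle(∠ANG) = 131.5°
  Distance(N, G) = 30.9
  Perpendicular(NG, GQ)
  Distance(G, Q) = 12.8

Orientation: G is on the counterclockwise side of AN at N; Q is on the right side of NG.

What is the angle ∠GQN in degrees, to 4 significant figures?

67.50°

∠ANG = 131.5°, so NG runs at 56.9° + (180° − 131.5°) = 105.4° from the x-axis; with |NG| = 30.9, G = N + 30.9·(cos 105.4°, sin 105.4°) = (4.955, 49.98). The perpendicularity gives GQ at right angles to NG; with |GQ| = 12.8 on the right of NG, Q = G + 12.8·(0.9641, 0.2656) = (17.30, 53.38). Then cos ∠GQN = QG·QN / (|QG||QN|), giving 67.50°.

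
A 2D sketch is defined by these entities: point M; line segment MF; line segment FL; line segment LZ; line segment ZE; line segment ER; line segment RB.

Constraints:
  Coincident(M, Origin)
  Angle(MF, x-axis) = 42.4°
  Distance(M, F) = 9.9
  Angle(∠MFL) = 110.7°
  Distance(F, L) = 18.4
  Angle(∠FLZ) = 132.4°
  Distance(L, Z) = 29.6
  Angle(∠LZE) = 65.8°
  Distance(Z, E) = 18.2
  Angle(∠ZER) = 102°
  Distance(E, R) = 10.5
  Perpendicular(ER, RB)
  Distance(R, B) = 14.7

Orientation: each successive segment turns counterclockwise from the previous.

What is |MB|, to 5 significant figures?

32.044

M is at the origin; MF runs at 42.4° with length 9.9, so F = (7.3107, 6.6756). ∠MFL = 110.7° gives FL at 111.70° from the x-axis; with |FL| = 18.4, L = (0.50737, 23.772). ∠FLZ = 132.4° gives LZ at 159.30° from the x-axis; with |LZ| = 29.6, Z = (-27.182, 34.234). ∠LZE = 65.8° gives ZE at -86.500° from the x-axis; with |ZE| = 18.2, E = (-26.071, 16.068). ∠ZER = 102.0° gives ER at -8.5000° from the x-axis; with |ER| = 10.5, R = (-15.686, 14.516). ER ⟂ RB, so RB runs at 81.500°; with |RB| = 14.7, B = (-13.513, 29.055). Then |MB| = |B − M| = 32.044.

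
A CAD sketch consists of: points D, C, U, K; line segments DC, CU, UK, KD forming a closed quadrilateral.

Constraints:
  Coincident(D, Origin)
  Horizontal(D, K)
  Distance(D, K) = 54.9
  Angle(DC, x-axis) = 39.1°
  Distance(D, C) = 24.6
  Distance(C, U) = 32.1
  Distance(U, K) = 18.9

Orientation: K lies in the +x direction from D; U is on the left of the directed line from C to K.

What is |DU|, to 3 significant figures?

54.3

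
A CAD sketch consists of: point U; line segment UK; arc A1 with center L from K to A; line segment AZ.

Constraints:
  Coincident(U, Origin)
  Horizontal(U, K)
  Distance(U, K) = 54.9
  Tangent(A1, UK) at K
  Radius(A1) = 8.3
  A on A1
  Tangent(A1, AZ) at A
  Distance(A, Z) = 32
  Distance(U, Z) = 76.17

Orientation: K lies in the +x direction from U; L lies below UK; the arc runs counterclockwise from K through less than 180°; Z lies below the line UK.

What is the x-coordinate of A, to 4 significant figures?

47.88

Checks: ∠(LK, KU) = 90.00° ✓; |LK| = 8.300 ✓; |LA| = 8.300 ✓; ∠(LA, AZ) = 90.00° ✓; |AZ| = 32.00 ✓; |UZ| = 76.17 ✓.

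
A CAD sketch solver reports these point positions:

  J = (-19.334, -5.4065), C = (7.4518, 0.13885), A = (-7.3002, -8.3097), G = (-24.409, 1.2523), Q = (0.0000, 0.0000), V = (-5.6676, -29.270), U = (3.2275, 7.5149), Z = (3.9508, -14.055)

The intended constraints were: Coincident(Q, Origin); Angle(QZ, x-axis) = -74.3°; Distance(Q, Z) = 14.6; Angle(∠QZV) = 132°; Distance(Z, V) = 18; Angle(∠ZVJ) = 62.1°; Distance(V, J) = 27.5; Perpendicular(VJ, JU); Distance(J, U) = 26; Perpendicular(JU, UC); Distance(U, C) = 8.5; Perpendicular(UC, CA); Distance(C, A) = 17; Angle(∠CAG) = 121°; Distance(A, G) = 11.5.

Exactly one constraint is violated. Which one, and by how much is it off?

Distance(A, G) = 11.5 — off by 8.10.

Q = (0.00, 0.00) ✓; QZ at -74.30° ✓; |QZ| = 14.60 ✓; ∠QZV = 132.0° ✓; |ZV| = 18.00 ✓; ∠ZVJ = 62.10° ✓; |VJ| = 27.50 ✓; ∠(VJ, JU) = 90.00° ✓; |JU| = 26.00 ✓; ∠(JU, UC) = 90.00° ✓; |UC| = 8.500 ✓; ∠(UC, CA) = 90.00° ✓; |CA| = 17.00 ✓; ∠CAG = 121.0° ✓; |AG| = 19.60 ✗.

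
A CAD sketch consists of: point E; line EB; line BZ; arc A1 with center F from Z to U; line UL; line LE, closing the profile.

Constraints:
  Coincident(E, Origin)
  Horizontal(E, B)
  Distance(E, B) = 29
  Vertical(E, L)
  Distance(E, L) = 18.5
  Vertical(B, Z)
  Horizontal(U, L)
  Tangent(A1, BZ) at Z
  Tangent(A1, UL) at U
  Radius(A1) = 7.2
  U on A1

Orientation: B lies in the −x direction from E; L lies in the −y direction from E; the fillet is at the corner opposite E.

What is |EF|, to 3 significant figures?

24.6

E is at the origin; EB is horizontal with |EB| = 29.0 and B on the −x side, so B = (-29.0, 0.00). E and L share the same x with |EL| = 18.5 and L on the −y side, so L = (0.00, -18.5). The virtual corner opposite E is at (-29.0, -18.5). Since A1 is tangent to BZ there, FZ ⟂ BZ and since A1 is tangent to UL there, FU ⟂ UL, with radius 7.2, so the center F sits 7.2 in from both sides at F = (-21.8, -11.3). Then |EF| = |F − E| = 24.6.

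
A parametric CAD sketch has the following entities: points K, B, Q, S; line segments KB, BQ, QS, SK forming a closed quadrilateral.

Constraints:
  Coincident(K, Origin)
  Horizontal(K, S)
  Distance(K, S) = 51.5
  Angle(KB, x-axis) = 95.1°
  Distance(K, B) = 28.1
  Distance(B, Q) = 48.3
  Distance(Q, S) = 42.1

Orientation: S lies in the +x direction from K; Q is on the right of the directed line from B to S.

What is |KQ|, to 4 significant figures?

22.10

Checks: |BQ| = 48.30 ✓; |QS| = 42.10 ✓.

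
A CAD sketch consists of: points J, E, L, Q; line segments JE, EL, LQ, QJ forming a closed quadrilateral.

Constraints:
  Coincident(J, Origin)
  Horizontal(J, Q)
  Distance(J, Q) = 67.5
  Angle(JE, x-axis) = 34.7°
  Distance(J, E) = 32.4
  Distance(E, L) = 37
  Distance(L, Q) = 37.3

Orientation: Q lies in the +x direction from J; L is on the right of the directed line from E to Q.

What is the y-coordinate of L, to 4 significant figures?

-17.68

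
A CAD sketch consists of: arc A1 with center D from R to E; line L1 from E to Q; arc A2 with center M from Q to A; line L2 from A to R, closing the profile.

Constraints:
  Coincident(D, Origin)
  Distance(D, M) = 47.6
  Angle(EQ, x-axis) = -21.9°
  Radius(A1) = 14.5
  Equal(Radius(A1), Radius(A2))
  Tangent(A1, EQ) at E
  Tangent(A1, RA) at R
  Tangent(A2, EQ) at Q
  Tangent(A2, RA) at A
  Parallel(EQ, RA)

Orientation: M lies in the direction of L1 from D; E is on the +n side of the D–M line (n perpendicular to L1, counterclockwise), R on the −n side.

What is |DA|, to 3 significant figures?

49.8

The slot axis is L1's direction at -21.9°, so u = (cos -21.9°, sin -21.9°) = (0.928, -0.373) and n = (−sin -21.9°, cos -21.9°) = (0.373, 0.928). D is at the origin and M lies 47.6 along u from D, so M = 47.6·u = (44.2, -17.8). Tangency of A1 to both parallel lines with radius 14.5 puts E and R at D ± 14.5·n: E = (5.41, 13.5), R = (-5.41, -13.5). Equal radii place Q and A the same way about M: Q = M + 14.5·n = (49.6, -4.30), A = M − 14.5·n = (38.8, -31.2). Then |DA| = |A − D| = 49.8.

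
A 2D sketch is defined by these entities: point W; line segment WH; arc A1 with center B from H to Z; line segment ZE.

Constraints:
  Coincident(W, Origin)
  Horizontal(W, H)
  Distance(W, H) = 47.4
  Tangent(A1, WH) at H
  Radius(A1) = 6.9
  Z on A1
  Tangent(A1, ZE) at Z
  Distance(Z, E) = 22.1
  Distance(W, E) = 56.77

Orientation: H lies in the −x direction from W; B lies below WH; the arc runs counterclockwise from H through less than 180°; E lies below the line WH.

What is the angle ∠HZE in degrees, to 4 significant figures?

127.3°

Checks: |BZ| = 6.900 ✓; ∠(BZ, ZE) = 90.00° ✓; |ZE| = 22.10 ✓; |WE| = 56.77 ✓.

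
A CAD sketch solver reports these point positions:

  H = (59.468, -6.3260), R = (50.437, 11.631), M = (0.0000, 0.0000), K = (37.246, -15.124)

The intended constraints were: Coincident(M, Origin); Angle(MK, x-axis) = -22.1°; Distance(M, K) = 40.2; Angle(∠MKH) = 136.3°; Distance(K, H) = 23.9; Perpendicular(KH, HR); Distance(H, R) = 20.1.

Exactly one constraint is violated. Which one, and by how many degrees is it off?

Perpendicular(KH, HR) — off by 5.10°.

M = (0.00, 0.00) ✓; MK at -22.10° ✓; |MK| = 40.20 ✓; ∠MKH = 136.3° ✓; |KH| = 23.90 ✓; ∠(KH, HR) = 95.10° ✗; |HR| = 20.10 ✓.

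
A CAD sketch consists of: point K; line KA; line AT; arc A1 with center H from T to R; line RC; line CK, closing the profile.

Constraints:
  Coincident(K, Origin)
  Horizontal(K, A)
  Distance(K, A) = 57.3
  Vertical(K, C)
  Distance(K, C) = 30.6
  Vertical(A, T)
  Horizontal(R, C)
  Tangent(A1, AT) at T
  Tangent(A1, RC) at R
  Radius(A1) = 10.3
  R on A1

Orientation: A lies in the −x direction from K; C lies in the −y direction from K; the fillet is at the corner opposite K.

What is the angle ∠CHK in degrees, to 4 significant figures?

35.72°

K is at the origin; K and A share the same y with |KA| = 57.3 and A on the −x side, so A = (-57.30, 0.000). KC is vertical with |KC| = 30.6 and C on the −y side, so C = (0.000, -30.60). The virtual corner opposite K is at (-57.30, -30.60). The tangent condition forces HT to be normal to AT and A1 meets RC tangentially, so HR is at right angles to RC, with radius 10.3, so the center H sits 10.3 in from both sides at H = (-47.00, -20.30). Then cos ∠CHK = HC·HK / (|HC||HK|), giving 35.72°.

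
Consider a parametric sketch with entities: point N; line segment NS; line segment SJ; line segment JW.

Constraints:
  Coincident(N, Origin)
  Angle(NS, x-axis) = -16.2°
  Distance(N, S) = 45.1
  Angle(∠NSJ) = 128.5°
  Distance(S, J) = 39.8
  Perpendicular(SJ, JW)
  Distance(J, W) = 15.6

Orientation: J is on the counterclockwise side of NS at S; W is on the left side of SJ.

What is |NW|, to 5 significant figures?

70.675

N is at the origin; NS runs at -16.2° with length 45.1, so S = 45.1·(cos -16.2°, sin -16.2°) = (43.309, -12.582). ∠NSJ = 128.5°, so SJ runs at -16.2° + (180° − 128.5°) = 35.300° from the x-axis; with |SJ| = 39.8, J = S + 39.8·(cos 35.300°, sin 35.300°) = (75.792, 10.416). The perpendicularity gives JW at right angles to SJ; with |JW| = 15.6 on the left of SJ, W = J + 15.6·(-0.57786, 0.81614) = (66.777, 23.148). Then |NW| = |W − N| = 70.675.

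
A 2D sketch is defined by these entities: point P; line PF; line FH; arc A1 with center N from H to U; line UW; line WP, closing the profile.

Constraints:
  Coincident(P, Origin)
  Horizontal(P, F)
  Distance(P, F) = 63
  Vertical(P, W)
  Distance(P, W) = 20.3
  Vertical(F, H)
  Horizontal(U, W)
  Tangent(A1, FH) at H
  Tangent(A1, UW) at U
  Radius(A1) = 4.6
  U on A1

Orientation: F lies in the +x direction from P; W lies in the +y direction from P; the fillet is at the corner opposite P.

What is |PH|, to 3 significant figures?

64.9

P is at the origin; P and F share the same y with |PF| = 63.0 and F on the +x side, so F = (63.0, 0.00). P and W share the same x with |PW| = 20.3 and W on the +y side, so W = (0.00, 20.3). The virtual corner opposite P is at (63.0, 20.3). A1 meets FH tangentially, so NH is at right angles to FH and the tangent condition forces NU to be normal to UW, with radius 4.6, so the center N sits 4.6 in from both sides at N = (58.4, 15.7). That places the tangent points at H = (63.0, 15.7) on FH and U = (58.4, 20.3) on UW. Then |PH| = |H − P| = 64.9.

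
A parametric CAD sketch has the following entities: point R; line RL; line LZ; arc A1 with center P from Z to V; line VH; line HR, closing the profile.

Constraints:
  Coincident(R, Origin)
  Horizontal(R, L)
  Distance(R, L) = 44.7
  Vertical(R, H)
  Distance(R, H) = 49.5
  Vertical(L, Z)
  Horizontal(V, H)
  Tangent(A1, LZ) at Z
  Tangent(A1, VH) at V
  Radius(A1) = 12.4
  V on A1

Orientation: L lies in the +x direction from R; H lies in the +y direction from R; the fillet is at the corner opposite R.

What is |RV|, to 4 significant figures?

59.11

R is at the origin; R and L share the same y with |RL| = 44.7 and L on the +x side, so L = (44.70, 0.000). RH is vertical with |RH| = 49.5 and H on the +y side, so H = (0.000, 49.50). The virtual corner opposite R is at (44.70, 49.50). A1 meets LZ tangentially, so PZ is at right angles to LZ and A1 meets VH tangentially, so PV is at right angles to VH, with radius 12.4, so the center P sits 12.4 in from both sides at P = (32.30, 37.10). That places the tangent points at Z = (44.70, 37.10) on LZ and V = (32.30, 49.50) on VH. Then |RV| = |V − R| = 59.11.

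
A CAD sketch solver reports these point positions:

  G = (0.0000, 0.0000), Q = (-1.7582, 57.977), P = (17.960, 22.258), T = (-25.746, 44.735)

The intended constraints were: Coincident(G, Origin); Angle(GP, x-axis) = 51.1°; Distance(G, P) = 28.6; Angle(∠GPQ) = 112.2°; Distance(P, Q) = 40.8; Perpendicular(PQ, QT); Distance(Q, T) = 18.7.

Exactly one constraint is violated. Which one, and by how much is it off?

Distance(Q, T) = 18.7 — off by 8.70.

G = (0.00, 0.00) ✓; GP at 51.10° ✓; |GP| = 28.60 ✓; ∠GPQ = 112.2° ✓; |PQ| = 40.80 ✓; ∠(PQ, QT) = 90.00° ✓; |QT| = 27.40 ✗.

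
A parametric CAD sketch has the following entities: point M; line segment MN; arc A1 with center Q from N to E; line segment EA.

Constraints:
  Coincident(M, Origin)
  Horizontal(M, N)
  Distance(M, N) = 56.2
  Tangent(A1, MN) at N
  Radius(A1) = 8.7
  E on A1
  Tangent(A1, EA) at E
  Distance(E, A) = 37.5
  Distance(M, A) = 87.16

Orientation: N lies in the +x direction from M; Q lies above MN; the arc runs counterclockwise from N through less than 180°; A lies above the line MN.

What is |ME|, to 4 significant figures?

64.68

Checks: ∠(QN, NM) = 90.00° ✓; |QN| = 8.700 ✓; |QE| = 8.700 ✓; ∠(QE, EA) = 90.00° ✓; |EA| = 37.50 ✓; |MA| = 87.16 ✓.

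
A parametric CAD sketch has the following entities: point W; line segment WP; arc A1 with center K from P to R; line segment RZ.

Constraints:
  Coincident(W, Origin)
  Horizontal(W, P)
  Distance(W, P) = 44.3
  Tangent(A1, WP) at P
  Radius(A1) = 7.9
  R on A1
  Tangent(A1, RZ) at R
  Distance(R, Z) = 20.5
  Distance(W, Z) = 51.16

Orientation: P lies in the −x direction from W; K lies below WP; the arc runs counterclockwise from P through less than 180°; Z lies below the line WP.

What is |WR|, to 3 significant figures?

52.6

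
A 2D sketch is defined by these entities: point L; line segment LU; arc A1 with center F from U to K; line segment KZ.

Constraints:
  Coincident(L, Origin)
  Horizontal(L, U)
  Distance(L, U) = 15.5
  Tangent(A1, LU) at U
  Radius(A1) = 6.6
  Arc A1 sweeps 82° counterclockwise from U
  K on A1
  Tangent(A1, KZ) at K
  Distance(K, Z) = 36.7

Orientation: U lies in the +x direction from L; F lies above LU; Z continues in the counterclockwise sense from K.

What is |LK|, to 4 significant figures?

22.76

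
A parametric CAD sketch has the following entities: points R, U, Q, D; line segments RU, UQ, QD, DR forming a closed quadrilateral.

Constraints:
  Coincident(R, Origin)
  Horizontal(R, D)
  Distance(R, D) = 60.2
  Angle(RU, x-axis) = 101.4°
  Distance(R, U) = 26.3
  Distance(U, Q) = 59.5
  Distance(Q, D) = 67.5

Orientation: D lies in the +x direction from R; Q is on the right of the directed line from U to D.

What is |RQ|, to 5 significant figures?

33.374

Checks: |UQ| = 59.50 ✓; |QD| = 67.50 ✓.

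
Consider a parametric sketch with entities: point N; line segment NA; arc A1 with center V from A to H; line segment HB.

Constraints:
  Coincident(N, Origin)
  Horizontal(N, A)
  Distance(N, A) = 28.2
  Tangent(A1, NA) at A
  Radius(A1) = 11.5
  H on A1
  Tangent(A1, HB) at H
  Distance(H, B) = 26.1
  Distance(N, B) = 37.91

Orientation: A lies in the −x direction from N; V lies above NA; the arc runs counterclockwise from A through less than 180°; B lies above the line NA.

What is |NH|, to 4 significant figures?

19.47

Checks: N.y = 0.00, A.y = 0.00 ✓; |VH| = 11.50 ✓; ∠(VH, HB) = 90.00° ✓; |HB| = 26.10 ✓; |NB| = 37.91 ✓.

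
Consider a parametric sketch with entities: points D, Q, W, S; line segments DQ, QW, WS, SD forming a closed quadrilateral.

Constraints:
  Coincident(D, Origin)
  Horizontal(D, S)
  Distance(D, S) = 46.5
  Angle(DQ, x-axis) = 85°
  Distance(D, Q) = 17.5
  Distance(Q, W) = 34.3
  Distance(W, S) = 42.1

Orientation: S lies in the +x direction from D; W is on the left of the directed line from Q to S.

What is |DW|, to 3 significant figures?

47.9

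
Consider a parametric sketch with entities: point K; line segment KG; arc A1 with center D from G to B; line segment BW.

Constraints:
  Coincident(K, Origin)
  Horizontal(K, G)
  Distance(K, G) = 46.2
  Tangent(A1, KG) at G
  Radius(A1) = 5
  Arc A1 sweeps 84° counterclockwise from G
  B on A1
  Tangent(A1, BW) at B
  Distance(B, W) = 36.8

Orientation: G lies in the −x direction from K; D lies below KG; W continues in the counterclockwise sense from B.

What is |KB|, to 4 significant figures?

51.37

K is at the origin; K and G share the same y with |KG| = 46.2 and G on the −x side, so G = (-46.20, 0.000). The tangent condition forces DG to be normal to KG, so D = G + (0, -5) = (-46.20, -5.000). On A1, G sits at bearing 90° from D; an 84° counterclockwise sweep puts B at bearing 174°, so B = D + 5.0·(cos 174°, sin 174°) = (-51.17, -4.477). Then |KB| = |B − K| = 51.37.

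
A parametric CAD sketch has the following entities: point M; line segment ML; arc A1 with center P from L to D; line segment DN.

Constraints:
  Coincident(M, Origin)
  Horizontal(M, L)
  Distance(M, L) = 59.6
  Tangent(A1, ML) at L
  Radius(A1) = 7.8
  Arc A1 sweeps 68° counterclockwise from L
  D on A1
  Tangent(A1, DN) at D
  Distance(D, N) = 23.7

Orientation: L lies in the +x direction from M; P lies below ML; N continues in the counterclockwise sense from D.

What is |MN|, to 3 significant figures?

51.1

On A1, L sits at bearing 90° from P; a 68° counterclockwise sweep puts D at bearing 158°, so D = P + 7.8·(cos 158°, sin 158°) = (52.4, -4.88). A1 meets DN tangentially, so PD is at right angles to DN, so DN runs along (−sin 158°, cos 158°); with |DN| = 23.7, N = (43.5, -26.9). Then |MN| = |N − M| = 51.1.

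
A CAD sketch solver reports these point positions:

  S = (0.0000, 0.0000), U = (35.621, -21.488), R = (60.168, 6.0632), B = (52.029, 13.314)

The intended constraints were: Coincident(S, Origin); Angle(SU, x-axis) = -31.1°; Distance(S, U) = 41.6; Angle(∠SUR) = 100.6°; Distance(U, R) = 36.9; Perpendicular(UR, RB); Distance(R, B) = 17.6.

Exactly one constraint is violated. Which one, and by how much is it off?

Distance(R, B) = 17.6 — off by 6.70.

S = (0.00, 0.00) ✓; SU at -31.10° ✓; |SU| = 41.60 ✓; ∠SUR = 100.6° ✓; |UR| = 36.90 ✓; ∠(UR, RB) = 90.00° ✓; |RB| = 10.90 ✗.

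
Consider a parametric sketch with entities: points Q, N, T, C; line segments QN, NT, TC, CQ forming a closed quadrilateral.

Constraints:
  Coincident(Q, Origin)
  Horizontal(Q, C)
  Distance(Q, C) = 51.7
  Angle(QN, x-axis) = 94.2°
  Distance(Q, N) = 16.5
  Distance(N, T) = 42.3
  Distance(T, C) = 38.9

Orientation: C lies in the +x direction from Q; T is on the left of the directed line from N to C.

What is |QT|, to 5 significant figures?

51.053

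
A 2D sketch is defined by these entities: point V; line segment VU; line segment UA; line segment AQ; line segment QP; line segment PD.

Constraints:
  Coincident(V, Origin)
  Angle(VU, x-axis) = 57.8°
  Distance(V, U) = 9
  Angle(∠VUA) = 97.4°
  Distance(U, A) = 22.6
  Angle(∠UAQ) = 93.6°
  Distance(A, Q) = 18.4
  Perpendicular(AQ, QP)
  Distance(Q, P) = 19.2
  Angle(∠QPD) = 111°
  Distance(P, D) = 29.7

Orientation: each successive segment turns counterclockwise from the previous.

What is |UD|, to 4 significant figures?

10.75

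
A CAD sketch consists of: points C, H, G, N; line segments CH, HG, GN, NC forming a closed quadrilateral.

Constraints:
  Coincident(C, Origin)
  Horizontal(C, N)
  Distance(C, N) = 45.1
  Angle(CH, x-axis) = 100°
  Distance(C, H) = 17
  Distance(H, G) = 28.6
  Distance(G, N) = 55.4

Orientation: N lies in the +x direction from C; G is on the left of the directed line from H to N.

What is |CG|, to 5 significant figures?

43.530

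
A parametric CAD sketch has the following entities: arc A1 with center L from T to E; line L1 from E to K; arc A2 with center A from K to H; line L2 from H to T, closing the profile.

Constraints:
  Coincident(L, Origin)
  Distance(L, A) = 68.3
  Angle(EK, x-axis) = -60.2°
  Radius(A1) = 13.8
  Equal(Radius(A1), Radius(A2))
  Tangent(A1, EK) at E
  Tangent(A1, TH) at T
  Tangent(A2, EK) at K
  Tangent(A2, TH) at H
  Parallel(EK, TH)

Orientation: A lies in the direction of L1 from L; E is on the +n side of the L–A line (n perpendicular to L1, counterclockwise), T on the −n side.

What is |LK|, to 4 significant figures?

69.68

The slot axis is L1's direction at -60.2°, so u = (cos -60.2°, sin -60.2°) = (0.4970, -0.8678) and n = (−sin -60.2°, cos -60.2°) = (0.8678, 0.4970). L is at the origin and A lies 68.3 along u from L, so A = 68.3·u = (33.94, -59.27). Tangency of A1 to both parallel lines with radius 13.8 puts E and T at L ± 13.8·n: E = (11.98, 6.858), T = (-11.98, -6.858). Equal radii place K and H the same way about A: K = A + 13.8·n = (45.92, -52.41), H = A − 13.8·n = (21.97, -66.13). Then |LK| = |K − L| = 69.68.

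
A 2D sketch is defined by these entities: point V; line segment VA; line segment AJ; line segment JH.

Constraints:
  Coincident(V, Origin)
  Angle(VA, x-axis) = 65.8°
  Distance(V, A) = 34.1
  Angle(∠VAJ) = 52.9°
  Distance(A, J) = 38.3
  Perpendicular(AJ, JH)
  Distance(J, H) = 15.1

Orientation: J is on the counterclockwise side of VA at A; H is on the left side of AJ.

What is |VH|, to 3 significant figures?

21.5

V is at the origin; VA runs at 65.8° with length 34.1, so A = 34.1·(cos 65.8°, sin 65.8°) = (14.0, 31.1). ∠VAJ = 52.9°, so AJ runs at 65.8° + (180° − 52.9°) = 193° from the x-axis; with |AJ| = 38.3, J = A + 38.3·(cos 193°, sin 193°) = (-23.4, 22.6). The perpendicularity gives JH at right angles to AJ; with |JH| = 15.1 on the left of AJ, H = J + 15.1·(0.223, -0.975) = (-20.0, 7.83). Then |VH| = |H − V| = 21.5.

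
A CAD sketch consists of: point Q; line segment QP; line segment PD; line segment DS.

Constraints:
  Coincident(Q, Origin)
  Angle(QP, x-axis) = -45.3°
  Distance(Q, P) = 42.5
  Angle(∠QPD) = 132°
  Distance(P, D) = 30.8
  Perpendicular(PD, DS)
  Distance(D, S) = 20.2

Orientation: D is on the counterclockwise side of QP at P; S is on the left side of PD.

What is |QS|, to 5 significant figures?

60.322

Q is at the origin; QP runs at -45.3° with length 42.5, so P = 42.5·(cos -45.3°, sin -45.3°) = (29.894, -30.209). ∠QPD = 132.0°, so PD runs at -45.3° + (180° − 132.0°) = 2.7000° from the x-axis; with |PD| = 30.8, D = P + 30.8·(cos 2.7000°, sin 2.7000°) = (60.660, -28.758). The perpendicularity gives DS at right angles to PD; with |DS| = 20.2 on the left of PD, S = D + 20.2·(-0.047106, 0.99889) = (59.709, -8.5805). Then |QS| = |S − Q| = 60.322.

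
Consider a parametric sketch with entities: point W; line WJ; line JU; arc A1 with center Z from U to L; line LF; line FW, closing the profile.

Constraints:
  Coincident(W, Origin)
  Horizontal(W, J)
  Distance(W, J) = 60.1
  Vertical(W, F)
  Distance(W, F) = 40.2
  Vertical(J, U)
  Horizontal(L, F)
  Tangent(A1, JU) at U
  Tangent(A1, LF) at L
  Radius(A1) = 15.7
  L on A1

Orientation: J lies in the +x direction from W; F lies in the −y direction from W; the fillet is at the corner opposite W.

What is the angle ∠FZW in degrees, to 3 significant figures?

48.4°

W is at the origin; W and J share the same y with |WJ| = 60.1 and J on the +x side, so J = (60.1, 0.00). WF is vertical with |WF| = 40.2 and F on the −y side, so F = (0.00, -40.2). The virtual corner opposite W is at (60.1, -40.2). The tangent condition forces ZU to be normal to JU and tangency of A1 to LF means the radius ZL is perpendicular to LF, with radius 15.7, so the center Z sits 15.7 in from both sides at Z = (44.4, -24.5). Then cos ∠FZW = ZF·ZW / (|ZF||ZW|), giving 48.4°.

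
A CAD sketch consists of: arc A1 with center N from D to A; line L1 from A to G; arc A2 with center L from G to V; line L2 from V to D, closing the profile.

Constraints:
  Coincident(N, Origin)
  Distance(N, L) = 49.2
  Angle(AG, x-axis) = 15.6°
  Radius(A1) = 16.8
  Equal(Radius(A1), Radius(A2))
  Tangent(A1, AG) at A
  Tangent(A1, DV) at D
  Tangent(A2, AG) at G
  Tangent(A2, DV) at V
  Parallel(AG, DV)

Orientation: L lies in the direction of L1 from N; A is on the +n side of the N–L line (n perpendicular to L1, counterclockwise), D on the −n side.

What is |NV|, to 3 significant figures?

52.0

The slot axis is L1's direction at 15.6°, so u = (cos 15.6°, sin 15.6°) = (0.963, 0.269) and n = (−sin 15.6°, cos 15.6°) = (-0.269, 0.963). N is at the origin and L lies 49.2 along u from N, so L = 49.2·u = (47.4, 13.2). Tangency of A1 to both parallel lines with radius 16.8 puts A and D at N ± 16.8·n: A = (-4.52, 16.2), D = (4.52, -16.2). Equal radii place G and V the same way about L: G = L + 16.8·n = (42.9, 29.4), V = L − 16.8·n = (51.9, -2.95). Then |NV| = |V − N| = 52.0.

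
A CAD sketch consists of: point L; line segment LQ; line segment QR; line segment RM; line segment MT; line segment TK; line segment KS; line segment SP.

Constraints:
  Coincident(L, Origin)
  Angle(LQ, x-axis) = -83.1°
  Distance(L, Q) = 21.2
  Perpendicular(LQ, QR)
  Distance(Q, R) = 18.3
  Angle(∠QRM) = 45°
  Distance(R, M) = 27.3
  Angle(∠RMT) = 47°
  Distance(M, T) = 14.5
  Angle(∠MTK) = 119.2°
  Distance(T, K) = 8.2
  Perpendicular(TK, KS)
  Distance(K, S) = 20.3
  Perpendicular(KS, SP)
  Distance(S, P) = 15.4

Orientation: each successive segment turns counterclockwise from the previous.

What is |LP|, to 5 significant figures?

5.5008

TK ⟂ KS, so KS runs at 65.700°; with |KS| = 20.3, S = (16.297, -1.3228). KS ⟂ SP, so SP runs at 155.70°; with |SP| = 15.4, P = (2.2612, 5.0145). Then |LP| = |P − L| = 5.5008.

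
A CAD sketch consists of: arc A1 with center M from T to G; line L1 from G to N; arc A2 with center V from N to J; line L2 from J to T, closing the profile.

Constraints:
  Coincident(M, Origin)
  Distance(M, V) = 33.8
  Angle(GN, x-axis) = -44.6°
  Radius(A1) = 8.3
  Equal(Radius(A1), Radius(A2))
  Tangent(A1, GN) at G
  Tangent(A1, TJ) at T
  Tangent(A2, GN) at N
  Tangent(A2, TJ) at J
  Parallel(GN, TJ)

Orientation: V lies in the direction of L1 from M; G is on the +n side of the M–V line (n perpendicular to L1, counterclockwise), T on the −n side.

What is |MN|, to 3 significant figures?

34.8

The slot axis is L1's direction at -44.6°, so u = (cos -44.6°, sin -44.6°) = (0.712, -0.702) and n = (−sin -44.6°, cos -44.6°) = (0.702, 0.712). M is at the origin and V lies 33.8 along u from M, so V = 33.8·u = (24.1, -23.7). Tangency of A1 to both parallel lines with radius 8.3 puts G and T at M ± 8.3·n: G = (5.83, 5.91), T = (-5.83, -5.91). Equal radii place N and J the same way about V: N = V + 8.3·n = (29.9, -17.8), J = V − 8.3·n = (18.2, -29.6). Then |MN| = |N − M| = 34.8.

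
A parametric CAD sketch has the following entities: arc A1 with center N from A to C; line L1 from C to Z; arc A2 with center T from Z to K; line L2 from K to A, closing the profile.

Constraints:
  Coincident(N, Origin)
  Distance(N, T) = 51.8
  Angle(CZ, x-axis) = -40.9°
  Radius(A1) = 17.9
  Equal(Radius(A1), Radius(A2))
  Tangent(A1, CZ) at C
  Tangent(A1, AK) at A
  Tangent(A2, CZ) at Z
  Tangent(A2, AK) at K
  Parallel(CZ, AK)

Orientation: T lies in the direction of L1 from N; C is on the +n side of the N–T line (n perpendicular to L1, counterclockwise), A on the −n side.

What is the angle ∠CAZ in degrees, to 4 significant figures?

55.35°

The slot axis is L1's direction at -40.9°, so u = (cos -40.9°, sin -40.9°) = (0.7559, -0.6547) and n = (−sin -40.9°, cos -40.9°) = (0.6547, 0.7559). N is at the origin and T lies 51.8 along u from N, so T = 51.8·u = (39.15, -33.92). Tangency of A1 to both parallel lines with radius 17.9 puts C and A at N ± 17.9·n: C = (11.72, 13.53), A = (-11.72, -13.53). Equal radii place Z and K the same way about T: Z = T + 17.9·n = (50.87, -20.39), K = T − 17.9·n = (27.43, -47.45). Then cos ∠CAZ = AC·AZ / (|AC||AZ|), giving 55.35°.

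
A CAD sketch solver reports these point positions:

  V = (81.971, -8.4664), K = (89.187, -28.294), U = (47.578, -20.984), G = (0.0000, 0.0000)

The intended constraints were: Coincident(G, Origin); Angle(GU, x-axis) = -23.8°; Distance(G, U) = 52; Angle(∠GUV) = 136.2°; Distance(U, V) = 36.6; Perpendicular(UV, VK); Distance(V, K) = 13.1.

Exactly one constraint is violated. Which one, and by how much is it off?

Distance(V, K) = 13.1 — off by 8.00.

G = (0.00, 0.00) ✓; GU at -23.80° ✓; |GU| = 52.00 ✓; ∠GUV = 136.2° ✓; |UV| = 36.60 ✓; ∠(UV, VK) = 90.00° ✓; |VK| = 21.10 ✗.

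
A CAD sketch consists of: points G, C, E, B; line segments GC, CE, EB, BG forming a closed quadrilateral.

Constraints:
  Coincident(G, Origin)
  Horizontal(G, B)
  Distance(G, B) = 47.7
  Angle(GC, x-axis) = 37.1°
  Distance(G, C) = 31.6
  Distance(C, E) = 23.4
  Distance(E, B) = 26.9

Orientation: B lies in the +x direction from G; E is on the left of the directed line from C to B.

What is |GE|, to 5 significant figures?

54.371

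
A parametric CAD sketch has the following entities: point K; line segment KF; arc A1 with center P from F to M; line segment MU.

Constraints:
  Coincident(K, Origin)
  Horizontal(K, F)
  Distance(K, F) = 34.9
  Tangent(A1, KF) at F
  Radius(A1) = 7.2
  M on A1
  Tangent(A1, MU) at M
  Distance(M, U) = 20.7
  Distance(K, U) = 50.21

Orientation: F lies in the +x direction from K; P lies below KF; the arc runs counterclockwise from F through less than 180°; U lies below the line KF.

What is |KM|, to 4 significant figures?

31.36

Checks: |PM| = 7.200 ✓; ∠(PM, MU) = 90.00° ✓; |MU| = 20.70 ✓; |KU| = 50.21 ✓.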